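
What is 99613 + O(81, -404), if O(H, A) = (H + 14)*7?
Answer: 100278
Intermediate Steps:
O(H, A) = 98 + 7*H (O(H, A) = (14 + H)*7 = 98 + 7*H)
99613 + O(81, -404) = 99613 + (98 + 7*81) = 99613 + (98 + 567) = 99613 + 665 = 100278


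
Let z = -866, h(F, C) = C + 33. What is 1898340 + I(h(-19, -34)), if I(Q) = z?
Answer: 1897474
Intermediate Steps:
h(F, C) = 33 + C
I(Q) = -866
1898340 + I(h(-19, -34)) = 1898340 - 866 = 1897474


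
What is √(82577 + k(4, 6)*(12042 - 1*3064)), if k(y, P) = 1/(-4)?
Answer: √321330/2 ≈ 283.43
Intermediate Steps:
k(y, P) = -¼
√(82577 + k(4, 6)*(12042 - 1*3064)) = √(82577 - (12042 - 1*3064)/4) = √(82577 - (12042 - 3064)/4) = √(82577 - ¼*8978) = √(82577 - 4489/2) = √(160665/2) = √321330/2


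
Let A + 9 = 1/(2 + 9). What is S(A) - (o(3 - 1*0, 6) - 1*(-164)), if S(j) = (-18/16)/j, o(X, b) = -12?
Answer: -119069/784 ≈ -151.87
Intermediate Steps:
A = -98/11 (A = -9 + 1/(2 + 9) = -9 + 1/11 = -98/11 ≈ -8.9091)
S(j) = -9/(8*j) (S(j) = (-18*1/16)/j = -9/(8*j))
S(A) - (o(3 - 1*0, 6) - 1*(-164)) = -9/(8*(-98/11)) - (-12 - 1*(-164)) = -9/8*(-11/98) - (-12 + 164) = 99/784 - 1*152 = 99/784 - 152 = -119069/784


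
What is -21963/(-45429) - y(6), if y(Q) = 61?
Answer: -916402/15143 ≈ -60.517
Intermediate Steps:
-21963/(-45429) - y(6) = -21963/(-45429) - 1*61 = -21963*(-1/45429) - 61 = 7321/15143 - 61 = -916402/15143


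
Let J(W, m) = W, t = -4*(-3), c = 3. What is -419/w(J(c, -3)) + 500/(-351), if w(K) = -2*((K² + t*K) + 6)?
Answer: 32023/11934 ≈ 2.6833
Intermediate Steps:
t = 12
w(K) = -12 - 24*K - 2*K² (w(K) = -2*((K² + 12*K) + 6) = -2*(6 + K² + 12*K) = -12 - 24*K - 2*K²)
-419/w(J(c, -3)) + 500/(-351) = -419/(-12 - 24*3 - 2*3²) + 500/(-351) = -419/(-12 - 72 - 2*9) + 500*(-1/351) = -419/(-12 - 72 - 18) - 500/351 = -419/(-102) - 500/351 = -419*(-1/102) - 500/351 = 419/102 - 500/351 = 32023/11934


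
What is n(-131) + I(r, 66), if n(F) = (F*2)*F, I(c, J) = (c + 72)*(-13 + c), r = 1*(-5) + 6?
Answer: 33446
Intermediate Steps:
r = 1 (r = -5 + 6 = 1)
I(c, J) = (-13 + c)*(72 + c) (I(c, J) = (72 + c)*(-13 + c) = (-13 + c)*(72 + c))
n(F) = 2*F² (n(F) = (2*F)*F = 2*F²)
n(-131) + I(r, 66) = 2*(-131)² + (-936 + 1² + 59*1) = 2*17161 + (-936 + 1 + 59) = 34322 - 876 = 33446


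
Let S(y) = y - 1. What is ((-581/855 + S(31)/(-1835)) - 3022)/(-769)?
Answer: 948476627/241300665 ≈ 3.9307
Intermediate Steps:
S(y) = -1 + y
((-581/855 + S(31)/(-1835)) - 3022)/(-769) = ((-581/855 + (-1 + 31)/(-1835)) - 3022)/(-769) = ((-581*1/855 + 30*(-1/1835)) - 3022)*(-1/769) = ((-581/855 - 6/367) - 3022)*(-1/769) = (-218357/313785 - 3022)*(-1/769) = -948476627/313785*(-1/769) = 948476627/241300665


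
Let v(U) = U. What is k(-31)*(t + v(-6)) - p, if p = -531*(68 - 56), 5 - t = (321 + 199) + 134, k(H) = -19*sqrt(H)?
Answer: 6372 + 12445*I*sqrt(31) ≈ 6372.0 + 69291.0*I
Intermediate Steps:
t = -649 (t = 5 - ((321 + 199) + 134) = 5 - (520 + 134) = 5 - 1*654 = 5 - 654 = -649)
p = -6372 (p = -531*12 = -6372)
k(-31)*(t + v(-6)) - p = (-19*I*sqrt(31))*(-649 - 6) - 1*(-6372) = -19*I*sqrt(31)*(-655) + 6372 = 12445*I*sqrt(31) + 6372 = 6372 + 12445*I*sqrt(31)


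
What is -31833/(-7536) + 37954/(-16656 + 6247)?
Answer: 2158493/3735344 ≈ 0.57786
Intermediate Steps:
-31833/(-7536) + 37954/(-16656 + 6247) = -31833*(-1/7536) + 37954/(-10409) = 10611/2512 + 37954*(-1/10409) = 10611/2512 - 5422/1487 = 2158493/3735344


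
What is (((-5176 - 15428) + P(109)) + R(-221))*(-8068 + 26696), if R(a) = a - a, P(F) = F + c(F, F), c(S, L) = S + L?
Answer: -377719956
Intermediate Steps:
c(S, L) = L + S
P(F) = 3*F (P(F) = F + (F + F) = F + 2*F = 3*F)
R(a) = 0
(((-5176 - 15428) + P(109)) + R(-221))*(-8068 + 26696) = (((-5176 - 15428) + 3*109) + 0)*(-8068 + 26696) = ((-20604 + 327) + 0)*18628 = (-20277 + 0)*18628 = -20277*18628 = -377719956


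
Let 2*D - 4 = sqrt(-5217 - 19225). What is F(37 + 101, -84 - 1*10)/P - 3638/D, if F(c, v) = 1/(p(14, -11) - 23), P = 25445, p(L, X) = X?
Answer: (-11*sqrt(202) + 6294685884*I)/(865130*(-4*I + 11*sqrt(202))) ≈ -1.19 + 46.509*I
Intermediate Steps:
D = 2 + 11*I*sqrt(202)/2 (D = 2 + sqrt(-5217 - 19225)/2 = 2 + sqrt(-24442)/2 = 2 + (11*I*sqrt(202))/2 = 2 + 11*I*sqrt(202)/2 ≈ 2.0 + 78.17*I)
F(c, v) = -1/34 (F(c, v) = 1/(-11 - 23) = 1/(-34) = -1/34)
F(37 + 101, -84 - 1*10)/P - 3638/D = -1/34/25445 - 3638/(2 + 11*I*sqrt(202)/2) = -1/34*1/25445 - 3638/(2 + 11*I*sqrt(202)/2) = -1/865130 - 3638/(2 + 11*I*sqrt(202)/2)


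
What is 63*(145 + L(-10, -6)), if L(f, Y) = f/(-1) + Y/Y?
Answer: 9828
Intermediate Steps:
L(f, Y) = 1 - f (L(f, Y) = f*(-1) + 1 = -f + 1 = 1 - f)
63*(145 + L(-10, -6)) = 63*(145 + (1 - 1*(-10))) = 63*(145 + (1 + 10)) = 63*(145 + 11) = 63*156 = 9828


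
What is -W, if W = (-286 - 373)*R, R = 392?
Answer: 258328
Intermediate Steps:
W = -258328 (W = (-286 - 373)*392 = -659*392 = -258328)
-W = -1*(-258328) = 258328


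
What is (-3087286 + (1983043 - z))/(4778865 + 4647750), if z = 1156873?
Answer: -205556/856965 ≈ -0.23987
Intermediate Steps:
(-3087286 + (1983043 - z))/(4778865 + 4647750) = (-3087286 + (1983043 - 1*1156873))/(4778865 + 4647750) = (-3087286 + (1983043 - 1156873))/9426615 = (-3087286 + 826170)*(1/9426615) = -2261116*1/9426615 = -205556/856965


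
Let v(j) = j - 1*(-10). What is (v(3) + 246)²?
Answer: 67081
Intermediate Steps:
v(j) = 10 + j (v(j) = j + 10 = 10 + j)
(v(3) + 246)² = ((10 + 3) + 246)² = (13 + 246)² = 259² = 67081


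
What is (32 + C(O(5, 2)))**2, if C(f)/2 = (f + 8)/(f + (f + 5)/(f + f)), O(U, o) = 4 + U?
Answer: 2436721/1936 ≈ 1258.6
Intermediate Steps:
C(f) = 2*(8 + f)/(f + (5 + f)/(2*f)) (C(f) = 2*((f + 8)/(f + (f + 5)/(f + f))) = 2*((8 + f)/(f + (5 + f)/((2*f)))) = 2*((8 + f)/(f + (5 + f)*(1/(2*f)))) = 2*((8 + f)/(f + (5 + f)/(2*f))) = 2*(8 + f)/(f + (5 + f)/(2*f)))
(32 + C(O(5, 2)))**2 = (32 + 4*(4 + 5)*(8 + (4 + 5))/(5 + (4 + 5) + 2*(4 + 5)**2))**2 = (32 + 4*9*(8 + 9)/(5 + 9 + 2*9**2))**2 = (32 + 4*9*17/(5 + 9 + 2*81))**2 = (32 + 4*9*17/(5 + 9 + 162))**2 = (32 + 4*9*17/176)**2 = (32 + 4*9*(1/176)*17)**2 = (32 + 153/44)**2 = (1561/44)**2 = 2436721/1936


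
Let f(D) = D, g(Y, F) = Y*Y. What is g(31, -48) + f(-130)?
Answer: 831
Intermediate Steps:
g(Y, F) = Y²
g(31, -48) + f(-130) = 31² - 130 = 961 - 130 = 831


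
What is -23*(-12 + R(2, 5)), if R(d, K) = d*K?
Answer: 46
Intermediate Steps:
R(d, K) = K*d
-23*(-12 + R(2, 5)) = -23*(-12 + 5*2) = -23*(-12 + 10) = -23*(-2) = 46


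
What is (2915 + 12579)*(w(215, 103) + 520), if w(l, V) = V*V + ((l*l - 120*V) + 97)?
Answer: 698639954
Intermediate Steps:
w(l, V) = 97 + V² + l² - 120*V (w(l, V) = V² + ((l² - 120*V) + 97) = V² + (97 + l² - 120*V) = 97 + V² + l² - 120*V)
(2915 + 12579)*(w(215, 103) + 520) = (2915 + 12579)*((97 + 103² + 215² - 120*103) + 520) = 15494*((97 + 10609 + 46225 - 12360) + 520) = 15494*(44571 + 520) = 15494*45091 = 698639954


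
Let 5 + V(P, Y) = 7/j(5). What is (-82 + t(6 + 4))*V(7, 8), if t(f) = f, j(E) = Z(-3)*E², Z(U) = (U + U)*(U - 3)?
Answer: 8986/25 ≈ 359.44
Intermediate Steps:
Z(U) = 2*U*(-3 + U) (Z(U) = (2*U)*(-3 + U) = 2*U*(-3 + U))
j(E) = 36*E² (j(E) = (2*(-3)*(-3 - 3))*E² = (2*(-3)*(-6))*E² = 36*E²)
V(P, Y) = -4493/900 (V(P, Y) = -5 + 7/((36*5²)) = -5 + 7/((36*25)) = -5 + 7/900 = -4493/900)
(-82 + t(6 + 4))*V(7, 8) = (-82 + (6 + 4))*(-4493/900) = (-82 + 10)*(-4493/900) = -72*(-4493/900) = 8986/25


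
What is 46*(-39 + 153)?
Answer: 5244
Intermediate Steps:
46*(-39 + 153) = 46*114 = 5244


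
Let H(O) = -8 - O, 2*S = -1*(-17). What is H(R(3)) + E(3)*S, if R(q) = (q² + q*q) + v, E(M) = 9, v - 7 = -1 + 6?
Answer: 77/2 ≈ 38.500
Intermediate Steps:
S = 17/2 (S = (-1*(-17))/2 = (½)*17 = 17/2 ≈ 8.5000)
v = 12 (v = 7 + (-1 + 6) = 7 + 5 = 12)
R(q) = 12 + 2*q² (R(q) = (q² + q*q) + 12 = (q² + q²) + 12 = 2*q² + 12 = 12 + 2*q²)
H(R(3)) + E(3)*S = (-8 - (12 + 2*3²)) + 9*(17/2) = (-8 - (12 + 2*9)) + 153/2 = (-8 - (12 + 18)) + 153/2 = (-8 - 1*30) + 153/2 = (-8 - 30) + 153/2 = -38 + 153/2 = 77/2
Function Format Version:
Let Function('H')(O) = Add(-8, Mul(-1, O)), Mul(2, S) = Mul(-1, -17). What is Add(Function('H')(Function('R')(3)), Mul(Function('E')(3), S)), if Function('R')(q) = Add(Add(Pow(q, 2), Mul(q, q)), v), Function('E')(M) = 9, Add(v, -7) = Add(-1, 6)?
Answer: Rational(77, 2) ≈ 38.500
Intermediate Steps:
S = Rational(17, 2) (S = Mul(Rational(1, 2), Mul(-1, -17)) = Mul(Rational(1, 2), 17) = Rational(17, 2) ≈ 8.5000)
v = 12 (v = Add(7, Add(-1, 6)) = Add(7, 5) = 12)
Function('R')(q) = Add(12, Mul(2, Pow(q, 2))) (Function('R')(q) = Add(Add(Pow(q, 2), Mul(q, q)), 12) = Add(Add(Pow(q, 2), Pow(q, 2)), 12) = Add(Mul(2, Pow(q, 2)), 12) = Add(12, Mul(2, Pow(q, 2))))
Add(Function('H')(Function('R')(3)), Mul(Function('E')(3), S)) = Add(Add(-8, Mul(-1, Add(12, Mul(2, Pow(3, 2))))), Mul(9, Rational(17, 2))) = Add(Add(-8, Mul(-1, Add(12, Mul(2, 9)))), Rational(153, 2)) = Add(Add(-8, Mul(-1, Add(12, 18))), Rational(153, 2)) = Add(Add(-8, Mul(-1, 30)), Rational(153, 2)) = Add(Add(-8, -30), Rational(153, 2)) = Add(-38, Rational(153, 2)) = Rational(77, 2)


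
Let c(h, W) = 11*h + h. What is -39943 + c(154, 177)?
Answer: -38095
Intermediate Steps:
c(h, W) = 12*h
-39943 + c(154, 177) = -39943 + 12*154 = -39943 + 1848 = -38095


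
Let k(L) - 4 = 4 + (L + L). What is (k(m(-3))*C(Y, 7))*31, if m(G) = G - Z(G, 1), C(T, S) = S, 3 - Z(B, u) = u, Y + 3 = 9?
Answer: -434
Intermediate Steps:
Y = 6 (Y = -3 + 9 = 6)
Z(B, u) = 3 - u
m(G) = -2 + G (m(G) = G - (3 - 1*1) = G - (3 - 1) = G - 1*2 = G - 2 = -2 + G)
k(L) = 8 + 2*L (k(L) = 4 + (4 + (L + L)) = 4 + (4 + 2*L) = 8 + 2*L)
(k(m(-3))*C(Y, 7))*31 = ((8 + 2*(-2 - 3))*7)*31 = ((8 + 2*(-5))*7)*31 = ((8 - 10)*7)*31 = -2*7*31 = -14*31 = -434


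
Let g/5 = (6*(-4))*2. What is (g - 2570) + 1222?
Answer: -1588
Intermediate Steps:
g = -240 (g = 5*((6*(-4))*2) = 5*(-24*2) = 5*(-48) = -240)
(g - 2570) + 1222 = (-240 - 2570) + 1222 = -2810 + 1222 = -1588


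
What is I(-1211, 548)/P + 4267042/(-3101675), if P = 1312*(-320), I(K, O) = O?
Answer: -89658731559/65110361600 ≈ -1.3770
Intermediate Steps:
P = -419840
I(-1211, 548)/P + 4267042/(-3101675) = 548/(-419840) + 4267042/(-3101675) = 548*(-1/419840) + 4267042*(-1/3101675) = -137/104960 - 4267042/3101675 = -89658731559/65110361600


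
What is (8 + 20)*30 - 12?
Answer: 828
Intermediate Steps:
(8 + 20)*30 - 12 = 28*30 - 12 = 840 - 12 = 828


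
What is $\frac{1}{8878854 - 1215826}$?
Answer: $\frac{1}{7663028} \approx 1.305 \cdot 10^{-7}$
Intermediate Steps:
$\frac{1}{8878854 - 1215826} = \frac{1}{7663028}$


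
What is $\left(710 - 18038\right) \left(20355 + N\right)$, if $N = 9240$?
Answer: $-512822160$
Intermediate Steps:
$\left(710 - 18038\right) \left(20355 + N\right) = \left(710 - 18038\right) \left(20355 + 9240\right) = \left(-17328\right) 29595 = -512822160$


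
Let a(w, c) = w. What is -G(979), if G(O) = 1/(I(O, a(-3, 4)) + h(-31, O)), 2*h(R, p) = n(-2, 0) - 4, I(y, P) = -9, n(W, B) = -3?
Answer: 2/25 ≈ 0.080000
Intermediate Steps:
h(R, p) = -7/2 (h(R, p) = (-3 - 4)/2 = (½)*(-7) = -7/2)
G(O) = -2/25 (G(O) = 1/(-9 - 7/2) = 1/(-25/2) = -2/25)
-G(979) = -1*(-2/25) = 2/25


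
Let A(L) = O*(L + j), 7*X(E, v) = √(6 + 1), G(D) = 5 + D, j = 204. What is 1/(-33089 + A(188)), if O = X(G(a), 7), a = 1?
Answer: -4727/156408567 - 8*√7/156408567 ≈ -3.0357e-5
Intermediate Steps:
X(E, v) = √7/7 (X(E, v) = √(6 + 1)/7 = √7/7)
O = √7/7 ≈ 0.37796
A(L) = √7*(204 + L)/7 (A(L) = (√7/7)*(L + 204) = (√7/7)*(204 + L) = √7*(204 + L)/7)
1/(-33089 + A(188)) = 1/(-33089 + √7*(204 + 188)/7) = 1/(-33089 + (⅐)*√7*392) = 1/(-33089 + 56*√7)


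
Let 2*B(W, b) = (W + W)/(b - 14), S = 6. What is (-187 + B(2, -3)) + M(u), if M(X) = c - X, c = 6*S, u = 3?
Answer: -2620/17 ≈ -154.12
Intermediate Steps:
c = 36 (c = 6*6 = 36)
B(W, b) = W/(-14 + b) (B(W, b) = ((W + W)/(b - 14))/2 = ((2*W)/(-14 + b))/2 = (2*W/(-14 + b))/2 = W/(-14 + b))
M(X) = 36 - X
(-187 + B(2, -3)) + M(u) = (-187 + 2/(-14 - 3)) + (36 - 1*3) = (-187 + 2/(-17)) + (36 - 3) = (-187 + 2*(-1/17)) + 33 = (-187 - 2/17) + 33 = -3181/17 + 33 = -2620/17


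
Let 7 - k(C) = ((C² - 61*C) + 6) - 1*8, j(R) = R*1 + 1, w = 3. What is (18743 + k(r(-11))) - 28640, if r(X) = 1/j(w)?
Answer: -157965/16 ≈ -9872.8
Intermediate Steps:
j(R) = 1 + R (j(R) = R + 1 = 1 + R)
r(X) = ¼ (r(X) = 1/(1 + 3) = 1/4 = ¼)
k(C) = 9 - C² + 61*C (k(C) = 7 - (((C² - 61*C) + 6) - 1*8) = 7 - ((6 + C² - 61*C) - 8) = 7 - (-2 + C² - 61*C) = 7 + (2 - C² + 61*C) = 9 - C² + 61*C)
(18743 + k(r(-11))) - 28640 = (18743 + (9 - (¼)² + 61*(¼))) - 28640 = (18743 + (9 - 1*1/16 + 61/4)) - 28640 = (18743 + (9 - 1/16 + 61/4)) - 28640 = (18743 + 387/16) - 28640 = 300275/16 - 28640 = -157965/16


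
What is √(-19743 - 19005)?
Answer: 2*I*√9687 ≈ 196.85*I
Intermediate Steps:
√(-19743 - 19005) = √(-38748) = 2*I*√9687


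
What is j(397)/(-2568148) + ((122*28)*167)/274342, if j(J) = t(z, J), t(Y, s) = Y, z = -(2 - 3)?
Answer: 732528125757/352275429308 ≈ 2.0794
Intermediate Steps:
z = 1 (z = -1*(-1) = 1)
j(J) = 1
j(397)/(-2568148) + ((122*28)*167)/274342 = 1/(-2568148) + ((122*28)*167)/274342 = 1*(-1/2568148) + (3416*167)*(1/274342) = -1/2568148 + 570472*(1/274342) = -1/2568148 + 285236/137171 = 732528125757/352275429308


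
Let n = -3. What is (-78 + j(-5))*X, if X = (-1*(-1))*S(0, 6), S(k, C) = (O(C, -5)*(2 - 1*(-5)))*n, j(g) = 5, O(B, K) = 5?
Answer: 7665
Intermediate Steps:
S(k, C) = -105 (S(k, C) = (5*(2 - 1*(-5)))*(-3) = (5*(2 + 5))*(-3) = (5*7)*(-3) = 35*(-3) = -105)
X = -105 (X = -1*(-1)*(-105) = 1*(-105) = -105)
(-78 + j(-5))*X = (-78 + 5)*(-105) = -73*(-105) = 7665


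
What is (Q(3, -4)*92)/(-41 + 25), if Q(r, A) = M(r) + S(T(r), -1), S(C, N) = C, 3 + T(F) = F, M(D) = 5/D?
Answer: -115/12 ≈ -9.5833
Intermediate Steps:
T(F) = -3 + F
Q(r, A) = -3 + r + 5/r (Q(r, A) = 5/r + (-3 + r) = -3 + r + 5/r)
(Q(3, -4)*92)/(-41 + 25) = ((-3 + 3 + 5/3)*92)/(-41 + 25) = ((-3 + 3 + 5*(1/3))*92)/(-16) = ((-3 + 3 + 5/3)*92)*(-1/16) = ((5/3)*92)*(-1/16) = (460/3)*(-1/16) = -115/12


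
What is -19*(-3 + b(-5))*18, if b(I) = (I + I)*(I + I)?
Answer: -33174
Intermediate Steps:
b(I) = 4*I² (b(I) = (2*I)*(2*I) = 4*I²)
-19*(-3 + b(-5))*18 = -19*(-3 + 4*(-5)²)*18 = -19*(-3 + 4*25)*18 = -19*(-3 + 100)*18 = -19*97*18 = -1843*18 = -33174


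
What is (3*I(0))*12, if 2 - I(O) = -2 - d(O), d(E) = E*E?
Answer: 144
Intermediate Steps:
d(E) = E**2
I(O) = 4 + O**2 (I(O) = 2 - (-2 - O**2) = 2 + (2 + O**2) = 4 + O**2)
(3*I(0))*12 = (3*(4 + 0**2))*12 = (3*(4 + 0))*12 = (3*4)*12 = 12*12 = 144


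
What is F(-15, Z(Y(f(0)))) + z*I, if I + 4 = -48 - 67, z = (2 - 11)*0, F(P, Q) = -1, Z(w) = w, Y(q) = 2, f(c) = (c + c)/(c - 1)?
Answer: -1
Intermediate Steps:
f(c) = 2*c/(-1 + c) (f(c) = (2*c)/(-1 + c) = 2*c/(-1 + c))
z = 0 (z = -9*0 = 0)
I = -119 (I = -4 + (-48 - 67) = -4 - 115 = -119)
F(-15, Z(Y(f(0)))) + z*I = -1 + 0*(-119) = -1 + 0 = -1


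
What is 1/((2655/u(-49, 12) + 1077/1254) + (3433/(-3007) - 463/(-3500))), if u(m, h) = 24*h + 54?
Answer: 2199620500/16744887869 ≈ 0.13136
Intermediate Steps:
u(m, h) = 54 + 24*h
1/((2655/u(-49, 12) + 1077/1254) + (3433/(-3007) - 463/(-3500))) = 1/((2655/(54 + 24*12) + 1077/1254) + (3433/(-3007) - 463/(-3500))) = 1/((2655/(54 + 288) + 1077*(1/1254)) + (3433*(-1/3007) - 463*(-1/3500))) = 1/((2655/342 + 359/418) + (-3433/3007 + 463/3500)) = 1/((2655*(1/342) + 359/418) - 10623259/10524500) = 1/((295/38 + 359/418) - 10623259/10524500) = 1/(1802/209 - 10623259/10524500) = 1/(16744887869/2199620500) = 2199620500/16744887869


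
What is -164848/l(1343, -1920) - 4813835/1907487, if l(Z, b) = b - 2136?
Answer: 12288354259/322365303 ≈ 38.119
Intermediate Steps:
l(Z, b) = -2136 + b
-164848/l(1343, -1920) - 4813835/1907487 = -164848/(-2136 - 1920) - 4813835/1907487 = -164848/(-4056) - 4813835*1/1907487 = -164848*(-1/4056) - 4813835/1907487 = 20606/507 - 4813835/1907487 = 12288354259/322365303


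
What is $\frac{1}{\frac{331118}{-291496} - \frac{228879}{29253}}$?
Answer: $- \frac{29003852}{259875877} \approx -0.11161$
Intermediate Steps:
$\frac{1}{\frac{331118}{-291496} - \frac{228879}{29253}} = \frac{1}{331118 \left(- \frac{1}{291496}\right) - \frac{1557}{199}} = \frac{1}{- \frac{165559}{145748} - \frac{1557}{199}} = \frac{1}{- \frac{259875877}{29003852}} = - \frac{29003852}{259875877}$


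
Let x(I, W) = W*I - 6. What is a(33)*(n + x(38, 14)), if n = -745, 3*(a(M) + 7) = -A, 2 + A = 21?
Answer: 2920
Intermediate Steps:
A = 19 (A = -2 + 21 = 19)
x(I, W) = -6 + I*W (x(I, W) = I*W - 6 = -6 + I*W)
a(M) = -40/3 (a(M) = -7 + (-1*19)/3 = -7 + (1/3)*(-19) = -7 - 19/3 = -40/3)
a(33)*(n + x(38, 14)) = -40*(-745 + (-6 + 38*14))/3 = -40*(-745 + (-6 + 532))/3 = -40*(-745 + 526)/3 = -40/3*(-219) = 2920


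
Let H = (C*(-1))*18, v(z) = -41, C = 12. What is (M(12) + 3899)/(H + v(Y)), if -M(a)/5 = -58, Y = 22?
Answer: -4189/257 ≈ -16.300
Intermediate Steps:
M(a) = 290 (M(a) = -5*(-58) = 290)
H = -216 (H = (12*(-1))*18 = -12*18 = -216)
(M(12) + 3899)/(H + v(Y)) = (290 + 3899)/(-216 - 41) = 4189/(-257) = 4189*(-1/257) = -4189/257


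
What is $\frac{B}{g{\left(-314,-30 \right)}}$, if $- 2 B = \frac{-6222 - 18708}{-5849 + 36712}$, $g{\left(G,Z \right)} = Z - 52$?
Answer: $- \frac{12465}{2530766} \approx -0.0049254$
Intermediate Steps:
$g{\left(G,Z \right)} = -52 + Z$ ($g{\left(G,Z \right)} = Z - 52 = -52 + Z$)
$B = \frac{12465}{30863}$ ($B = - \frac{\left(-6222 - 18708\right) \frac{1}{-5849 + 36712}}{2} = - \frac{\left(-24930\right) \frac{1}{30863}}{2} = \left(- \frac{1}{2}\right) \left(- \frac{24930}{30863}\right) = \frac{12465}{30863} \approx 0.40388$)
$\frac{B}{g{\left(-314,-30 \right)}} = \frac{12465}{30863 \left(-52 - 30\right)} = \frac{12465}{30863 \left(-82\right)} = \frac{12465}{30863} \left(- \frac{1}{82}\right) = - \frac{12465}{2530766}$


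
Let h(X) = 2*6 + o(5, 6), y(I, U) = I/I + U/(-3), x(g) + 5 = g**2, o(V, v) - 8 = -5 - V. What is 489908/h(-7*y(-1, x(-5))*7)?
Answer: 244954/5 ≈ 48991.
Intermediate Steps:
o(V, v) = 3 - V (o(V, v) = 8 + (-5 - V) = 3 - V)
x(g) = -5 + g**2
y(I, U) = 1 - U/3 (y(I, U) = 1 + U*(-1/3) = 1 - U/3)
h(X) = 10 (h(X) = 2*6 + (3 - 1*5) = 12 + (3 - 5) = 12 - 2 = 10)
489908/h(-7*y(-1, x(-5))*7) = 489908/10 = 489908*(1/10) = 244954/5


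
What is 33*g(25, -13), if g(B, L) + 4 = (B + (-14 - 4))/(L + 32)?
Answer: -2277/19 ≈ -119.84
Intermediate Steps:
g(B, L) = -4 + (-18 + B)/(32 + L) (g(B, L) = -4 + (B + (-14 - 4))/(L + 32) = -4 + (B - 18)/(32 + L) = -4 + (-18 + B)/(32 + L))
33*g(25, -13) = 33*((-146 + 25 - 4*(-13))/(32 - 13)) = 33*((-146 + 25 + 52)/19) = 33*((1/19)*(-69)) = 33*(-69/19) = -2277/19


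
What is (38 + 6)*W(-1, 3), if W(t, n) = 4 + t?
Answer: 132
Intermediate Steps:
(38 + 6)*W(-1, 3) = (38 + 6)*(4 - 1) = 44*3 = 132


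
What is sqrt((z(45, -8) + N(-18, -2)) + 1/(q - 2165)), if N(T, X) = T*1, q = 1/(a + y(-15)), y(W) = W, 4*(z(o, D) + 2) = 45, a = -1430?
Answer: I*sqrt(237233244885)/164654 ≈ 2.9581*I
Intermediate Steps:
z(o, D) = 37/4 (z(o, D) = -2 + (1/4)*45 = -2 + 45/4 = 37/4)
q = -1/1445 (q = 1/(-1430 - 15) = 1/(-1445) = -1/1445 ≈ -0.00069204)
N(T, X) = T
sqrt((z(45, -8) + N(-18, -2)) + 1/(q - 2165)) = sqrt((37/4 - 18) + 1/(-1/1445 - 2165)) = sqrt(-35/4 + 1/(-3128426/1445)) = sqrt(-35/4 - 1445/3128426) = sqrt(-54750345/6256852) = I*sqrt(237233244885)/164654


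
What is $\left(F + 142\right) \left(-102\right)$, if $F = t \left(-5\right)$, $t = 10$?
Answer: $-9384$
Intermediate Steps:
$F = -50$ ($F = 10 \left(-5\right) = -50$)
$\left(F + 142\right) \left(-102\right) = \left(-50 + 142\right) \left(-102\right) = 92 \left(-102\right) = -9384$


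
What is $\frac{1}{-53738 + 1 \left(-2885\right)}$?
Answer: $- \frac{1}{56623} \approx -1.7661 \cdot 10^{-5}$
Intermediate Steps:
$\frac{1}{-53738 + 1 \left(-2885\right)} = \frac{1}{-53738 - 2885} = \frac{1}{-56623} = - \frac{1}{56623}$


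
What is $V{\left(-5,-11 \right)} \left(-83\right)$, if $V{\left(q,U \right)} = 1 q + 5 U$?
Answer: $4980$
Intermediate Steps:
$V{\left(q,U \right)} = q + 5 U$
$V{\left(-5,-11 \right)} \left(-83\right) = \left(-5 + 5 \left(-11\right)\right) \left(-83\right) = \left(-5 - 55\right) \left(-83\right) = \left(-60\right) \left(-83\right) = 4980$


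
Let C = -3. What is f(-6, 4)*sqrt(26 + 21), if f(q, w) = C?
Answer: -3*sqrt(47) ≈ -20.567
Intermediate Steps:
f(q, w) = -3
f(-6, 4)*sqrt(26 + 21) = -3*sqrt(26 + 21) = -3*sqrt(47)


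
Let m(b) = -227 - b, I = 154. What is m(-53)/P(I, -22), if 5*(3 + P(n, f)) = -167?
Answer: 435/91 ≈ 4.7802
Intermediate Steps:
P(n, f) = -182/5 (P(n, f) = -3 + (⅕)*(-167) = -3 - 167/5 = -182/5)
m(-53)/P(I, -22) = (-227 - 1*(-53))/(-182/5) = (-227 + 53)*(-5/182) = -174*(-5/182) = 435/91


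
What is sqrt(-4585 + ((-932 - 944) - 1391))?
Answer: 2*I*sqrt(1963) ≈ 88.612*I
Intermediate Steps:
sqrt(-4585 + ((-932 - 944) - 1391)) = sqrt(-4585 + (-1876 - 1391)) = sqrt(-4585 - 3267) = sqrt(-7852) = 2*I*sqrt(1963)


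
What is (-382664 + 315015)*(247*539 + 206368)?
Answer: -22966903149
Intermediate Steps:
(-382664 + 315015)*(247*539 + 206368) = -67649*(133133 + 206368) = -67649*339501 = -22966903149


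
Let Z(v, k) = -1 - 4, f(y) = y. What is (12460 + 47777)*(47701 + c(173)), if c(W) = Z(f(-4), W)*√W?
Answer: 2873365137 - 301185*√173 ≈ 2.8694e+9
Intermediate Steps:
Z(v, k) = -5
c(W) = -5*√W
(12460 + 47777)*(47701 + c(173)) = (12460 + 47777)*(47701 - 5*√173) = 60237*(47701 - 5*√173) = 2873365137 - 301185*√173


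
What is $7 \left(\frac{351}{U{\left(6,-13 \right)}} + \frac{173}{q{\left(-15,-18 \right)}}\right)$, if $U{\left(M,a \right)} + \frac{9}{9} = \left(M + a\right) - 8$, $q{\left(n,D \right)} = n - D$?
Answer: $\frac{12005}{48} \approx 250.1$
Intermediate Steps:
$U{\left(M,a \right)} = -9 + M + a$ ($U{\left(M,a \right)} = -1 - \left(8 - M - a\right) = -1 + \left(-8 + M + a\right) = -9 + M + a$)
$7 \left(\frac{351}{U{\left(6,-13 \right)}} + \frac{173}{q{\left(-15,-18 \right)}}\right) = 7 \left(\frac{351}{-9 + 6 - 13} + \frac{173}{-15 - -18}\right) = 7 \left(\frac{351}{-16} + \frac{173}{-15 + 18}\right) = 7 \left(351 \left(- \frac{1}{16}\right) + \frac{173}{3}\right) = 7 \left(- \frac{351}{16} + 173 \cdot \frac{1}{3}\right) = 7 \left(- \frac{351}{16} + \frac{173}{3}\right) = 7 \cdot \frac{1715}{48} = \frac{12005}{48}$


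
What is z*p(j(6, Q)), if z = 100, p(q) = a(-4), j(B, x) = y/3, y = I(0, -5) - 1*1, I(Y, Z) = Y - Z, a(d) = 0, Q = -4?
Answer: 0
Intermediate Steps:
y = 4 (y = (0 - 1*(-5)) - 1*1 = (0 + 5) - 1 = 5 - 1 = 4)
j(B, x) = 4/3
p(q) = 0
z*p(j(6, Q)) = 100*0 = 0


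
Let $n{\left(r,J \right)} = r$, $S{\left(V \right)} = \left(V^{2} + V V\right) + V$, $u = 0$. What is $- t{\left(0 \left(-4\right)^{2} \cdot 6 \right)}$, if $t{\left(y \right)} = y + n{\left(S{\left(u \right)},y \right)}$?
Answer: $0$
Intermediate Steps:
$S{\left(V \right)} = V + 2 V^{2}$ ($S{\left(V \right)} = \left(V^{2} + V^{2}\right) + V = 2 V^{2} + V = V + 2 V^{2}$)
$t{\left(y \right)} = y$ ($t{\left(y \right)} = y + 0 \left(1 + 2 \cdot 0\right) = y + 0 \left(1 + 0\right) = y + 0 \cdot 1 = y + 0 = y$)
$- t{\left(0 \left(-4\right)^{2} \cdot 6 \right)} = - 0 \left(-4\right)^{2} \cdot 6 = - 0 \cdot 16 \cdot 6 = - 0 \cdot 6 = \left(-1\right) 0 = 0$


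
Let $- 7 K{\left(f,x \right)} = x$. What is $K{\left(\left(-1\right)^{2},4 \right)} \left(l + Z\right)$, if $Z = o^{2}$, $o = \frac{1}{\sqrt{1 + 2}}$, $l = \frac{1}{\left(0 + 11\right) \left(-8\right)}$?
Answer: $- \frac{85}{462} \approx -0.18398$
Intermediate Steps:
$K{\left(f,x \right)} = - \frac{x}{7}$
$l = - \frac{1}{88}$ ($l = \frac{1}{11} \left(- \frac{1}{8}\right) = - \frac{1}{88} \approx -0.011364$)
$o = \frac{\sqrt{3}}{3}$ ($o = \frac{1}{\sqrt{3}} = \frac{\sqrt{3}}{3} \approx 0.57735$)
$Z = \frac{1}{3}$ ($Z = \left(\frac{\sqrt{3}}{3}\right)^{2} = \frac{1}{3} \approx 0.33333$)
$K{\left(\left(-1\right)^{2},4 \right)} \left(l + Z\right) = \left(- \frac{1}{7}\right) 4 \left(- \frac{1}{88} + \frac{1}{3}\right) = \left(- \frac{4}{7}\right) \frac{85}{264} = - \frac{85}{462}$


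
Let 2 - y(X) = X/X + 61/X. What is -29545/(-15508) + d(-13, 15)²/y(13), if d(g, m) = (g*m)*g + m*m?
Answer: -31994525255/15508 ≈ -2.0631e+6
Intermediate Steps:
d(g, m) = m² + m*g² (d(g, m) = m*g² + m² = m² + m*g²)
y(X) = 1 - 61/X (y(X) = 2 - (X/X + 61/X) = 2 - (1 + 61/X) = 2 + (-1 - 61/X) = 1 - 61/X)
-29545/(-15508) + d(-13, 15)²/y(13) = -29545/(-15508) + (15*(15 + (-13)²))²/(((-61 + 13)/13)) = -29545*(-1/15508) + (15*(15 + 169))²/(((1/13)*(-48))) = 29545/15508 + (15*184)²/(-48/13) = 29545/15508 + 2760²*(-13/48) = 29545/15508 + 7617600*(-13/48) = 29545/15508 - 2063100 = -31994525255/15508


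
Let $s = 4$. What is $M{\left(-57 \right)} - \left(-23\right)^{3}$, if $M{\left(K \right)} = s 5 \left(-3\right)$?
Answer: $12107$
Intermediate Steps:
$M{\left(K \right)} = -60$ ($M{\left(K \right)} = 4 \cdot 5 \left(-3\right) = 20 \left(-3\right) = -60$)
$M{\left(-57 \right)} - \left(-23\right)^{3} = -60 - \left(-23\right)^{3} = -60 - -12167 = -60 + 12167 = 12107$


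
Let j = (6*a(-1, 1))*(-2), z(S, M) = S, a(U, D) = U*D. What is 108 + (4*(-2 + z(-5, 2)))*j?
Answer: -228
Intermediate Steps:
a(U, D) = D*U
j = 12 (j = (6*(1*(-1)))*(-2) = (6*(-1))*(-2) = -6*(-2) = 12)
108 + (4*(-2 + z(-5, 2)))*j = 108 + (4*(-2 - 5))*12 = 108 + (4*(-7))*12 = 108 - 28*12 = 108 - 336 = -228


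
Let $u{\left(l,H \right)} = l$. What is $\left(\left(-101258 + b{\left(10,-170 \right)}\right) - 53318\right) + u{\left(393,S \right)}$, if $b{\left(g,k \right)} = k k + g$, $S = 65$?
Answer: $-125273$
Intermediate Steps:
$b{\left(g,k \right)} = g + k^{2}$ ($b{\left(g,k \right)} = k^{2} + g = g + k^{2}$)
$\left(\left(-101258 + b{\left(10,-170 \right)}\right) - 53318\right) + u{\left(393,S \right)} = \left(\left(-101258 + \left(10 + \left(-170\right)^{2}\right)\right) - 53318\right) + 393 = \left(\left(-101258 + \left(10 + 28900\right)\right) - 53318\right) + 393 = \left(\left(-101258 + 28910\right) - 53318\right) + 393 = \left(-72348 - 53318\right) + 393 = -125666 + 393 = -125273$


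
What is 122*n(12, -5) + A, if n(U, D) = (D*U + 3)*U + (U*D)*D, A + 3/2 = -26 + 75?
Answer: -93601/2 ≈ -46801.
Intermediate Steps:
A = 95/2 (A = -3/2 + (-26 + 75) = -3/2 + 49 = 95/2 ≈ 47.500)
n(U, D) = U*D² + U*(3 + D*U) (n(U, D) = (3 + D*U)*U + (D*U)*D = U*(3 + D*U) + U*D² = U*D² + U*(3 + D*U))
122*n(12, -5) + A = 122*(12*(3 + (-5)² - 5*12)) + 95/2 = 122*(12*(3 + 25 - 60)) + 95/2 = 122*(12*(-32)) + 95/2 = 122*(-384) + 95/2 = -46848 + 95/2 = -93601/2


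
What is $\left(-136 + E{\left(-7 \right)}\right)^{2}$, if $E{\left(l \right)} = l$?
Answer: $20449$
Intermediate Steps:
$\left(-136 + E{\left(-7 \right)}\right)^{2} = \left(-136 - 7\right)^{2} = \left(-143\right)^{2} = 20449$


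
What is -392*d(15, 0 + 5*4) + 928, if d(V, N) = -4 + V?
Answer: -3384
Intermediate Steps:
-392*d(15, 0 + 5*4) + 928 = -392*(-4 + 15) + 928 = -392*11 + 928 = -4312 + 928 = -3384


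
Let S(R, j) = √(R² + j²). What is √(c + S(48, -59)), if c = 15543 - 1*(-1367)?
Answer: √(16910 + √5785) ≈ 130.33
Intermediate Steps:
c = 16910 (c = 15543 + 1367 = 16910)
√(c + S(48, -59)) = √(16910 + √(48² + (-59)²)) = √(16910 + √(2304 + 3481)) = √(16910 + √5785)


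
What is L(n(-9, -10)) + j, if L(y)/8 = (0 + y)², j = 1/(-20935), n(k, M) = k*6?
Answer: 488371679/20935 ≈ 23328.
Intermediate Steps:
n(k, M) = 6*k
j = -1/20935 ≈ -4.7767e-5
L(y) = 8*y² (L(y) = 8*(0 + y)² = 8*y²)
L(n(-9, -10)) + j = 8*(6*(-9))² - 1/20935 = 8*(-54)² - 1/20935 = 8*2916 - 1/20935 = 23328 - 1/20935 = 488371679/20935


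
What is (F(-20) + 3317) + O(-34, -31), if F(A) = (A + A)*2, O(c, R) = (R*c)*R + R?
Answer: -29468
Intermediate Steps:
O(c, R) = R + c*R**2 (O(c, R) = c*R**2 + R = R + c*R**2)
F(A) = 4*A (F(A) = (2*A)*2 = 4*A)
(F(-20) + 3317) + O(-34, -31) = (4*(-20) + 3317) - 31*(1 - 31*(-34)) = (-80 + 3317) - 31*(1 + 1054) = 3237 - 31*1055 = 3237 - 32705 = -29468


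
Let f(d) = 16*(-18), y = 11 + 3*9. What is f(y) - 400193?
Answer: -400481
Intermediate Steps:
y = 38 (y = 11 + 27 = 38)
f(d) = -288
f(y) - 400193 = -288 - 400193 = -400481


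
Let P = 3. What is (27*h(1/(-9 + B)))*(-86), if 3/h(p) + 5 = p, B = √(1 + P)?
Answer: 2709/2 ≈ 1354.5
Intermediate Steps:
B = 2 (B = √(1 + 3) = √4 = 2)
h(p) = 3/(-5 + p)
(27*h(1/(-9 + B)))*(-86) = (27*(3/(-5 + 1/(-9 + 2))))*(-86) = (27*(3/(-5 + 1/(-7))))*(-86) = (27*(3/(-5 - ⅐)))*(-86) = (27*(3/(-36/7)))*(-86) = (27*(3*(-7/36)))*(-86) = (27*(-7/12))*(-86) = -63/4*(-86) = 2709/2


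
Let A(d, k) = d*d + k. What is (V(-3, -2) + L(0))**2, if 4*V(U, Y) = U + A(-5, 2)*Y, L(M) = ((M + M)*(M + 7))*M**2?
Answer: 3249/16 ≈ 203.06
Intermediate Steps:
A(d, k) = k + d**2 (A(d, k) = d**2 + k = k + d**2)
L(M) = 2*M**3*(7 + M) (L(M) = ((2*M)*(7 + M))*M**2 = (2*M*(7 + M))*M**2 = 2*M**3*(7 + M))
V(U, Y) = U/4 + 27*Y/4 (V(U, Y) = (U + (2 + (-5)**2)*Y)/4 = (U + (2 + 25)*Y)/4 = (U + 27*Y)/4 = U/4 + 27*Y/4)
(V(-3, -2) + L(0))**2 = (((1/4)*(-3) + (27/4)*(-2)) + 2*0**3*(7 + 0))**2 = ((-3/4 - 27/2) + 2*0*7)**2 = (-57/4 + 0)**2 = (-57/4)**2 = 3249/16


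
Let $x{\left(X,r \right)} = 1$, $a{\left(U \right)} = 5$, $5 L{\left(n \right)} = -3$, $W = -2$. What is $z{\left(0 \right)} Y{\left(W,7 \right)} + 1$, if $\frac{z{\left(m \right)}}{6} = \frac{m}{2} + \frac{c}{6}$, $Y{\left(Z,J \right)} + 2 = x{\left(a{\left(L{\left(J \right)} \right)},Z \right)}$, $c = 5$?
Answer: $-4$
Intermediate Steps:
$L{\left(n \right)} = - \frac{3}{5}$ ($L{\left(n \right)} = \frac{1}{5} \left(-3\right) = - \frac{3}{5}$)
$Y{\left(Z,J \right)} = -1$ ($Y{\left(Z,J \right)} = -2 + 1 = -1$)
$z{\left(m \right)} = 5 + 3 m$ ($z{\left(m \right)} = 6 \left(\frac{m}{2} + \frac{5}{6}\right) = 6 \left(\frac{5}{6} + \frac{m}{2}\right) = 5 + 3 m$)
$z{\left(0 \right)} Y{\left(W,7 \right)} + 1 = \left(5 + 3 \cdot 0\right) \left(-1\right) + 1 = \left(5 + 0\right) \left(-1\right) + 1 = 5 \left(-1\right) + 1 = -5 + 1 = -4$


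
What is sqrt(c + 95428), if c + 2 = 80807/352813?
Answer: 11*sqrt(98168363217685)/352813 ≈ 308.91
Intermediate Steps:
c = -624819/352813 (c = -2 + 80807/352813 = -624819/352813 ≈ -1.7710)
sqrt(c + 95428) = sqrt(-624819/352813 + 95428) = sqrt(33667614145/352813) = 11*sqrt(98168363217685)/352813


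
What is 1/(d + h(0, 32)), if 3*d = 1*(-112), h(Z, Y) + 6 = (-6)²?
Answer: -3/22 ≈ -0.13636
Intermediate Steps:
h(Z, Y) = 30 (h(Z, Y) = -6 + (-6)² = -6 + 36 = 30)
d = -112/3 (d = (1*(-112))/3 = (⅓)*(-112) = -112/3 ≈ -37.333)
1/(d + h(0, 32)) = 1/(-112/3 + 30) = 1/(-22/3) = -3/22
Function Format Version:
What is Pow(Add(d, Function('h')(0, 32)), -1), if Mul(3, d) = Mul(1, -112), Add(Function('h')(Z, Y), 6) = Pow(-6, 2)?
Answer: Rational(-3, 22) ≈ -0.13636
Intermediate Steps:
Function('h')(Z, Y) = 30 (Function('h')(Z, Y) = Add(-6, Pow(-6, 2)) = Add(-6, 36) = 30)
d = Rational(-112, 3) (d = Mul(Rational(1, 3), Mul(1, -112)) = Mul(Rational(1, 3), -112) = Rational(-112, 3) ≈ -37.333)
Pow(Add(d, Function('h')(0, 32)), -1) = Pow(Add(Rational(-112, 3), 30), -1) = Pow(Rational(-22, 3), -1) = Rational(-3, 22)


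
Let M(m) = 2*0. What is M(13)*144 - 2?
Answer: -2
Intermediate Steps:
M(m) = 0
M(13)*144 - 2 = 0*144 - 2 = 0 - 2 = -2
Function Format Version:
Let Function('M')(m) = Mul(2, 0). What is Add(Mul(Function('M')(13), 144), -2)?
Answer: -2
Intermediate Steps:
Function('M')(m) = 0
Add(Mul(Function('M')(13), 144), -2) = Add(Mul(0, 144), -2) = Add(0, -2) = -2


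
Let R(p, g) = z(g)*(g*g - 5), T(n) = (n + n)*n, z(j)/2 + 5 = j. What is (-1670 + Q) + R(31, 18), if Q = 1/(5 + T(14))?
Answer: 2629729/397 ≈ 6624.0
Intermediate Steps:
z(j) = -10 + 2*j
T(n) = 2*n**2 (T(n) = (2*n)*n = 2*n**2)
Q = 1/397 (Q = 1/(5 + 2*14**2) = 1/(5 + 2*196) = 1/(5 + 392) = 1/397 ≈ 0.0025189)
R(p, g) = (-10 + 2*g)*(-5 + g**2) (R(p, g) = (-10 + 2*g)*(g*g - 5) = (-10 + 2*g)*(g**2 - 5) = (-10 + 2*g)*(-5 + g**2))
(-1670 + Q) + R(31, 18) = (-1670 + 1/397) + 2*(-5 + 18)*(-5 + 18**2) = -662989/397 + 2*13*(-5 + 324) = -662989/397 + 2*13*319 = -662989/397 + 8294 = 2629729/397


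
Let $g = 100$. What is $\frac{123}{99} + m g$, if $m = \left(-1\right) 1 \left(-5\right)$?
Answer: $\frac{16541}{33} \approx 501.24$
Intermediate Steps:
$m = 5$ ($m = \left(-1\right) \left(-5\right) = 5$)
$\frac{123}{99} + m g = \frac{123}{99} + 5 \cdot 100 = 123 \cdot \frac{1}{99} + 500 = \frac{41}{33} + 500 = \frac{16541}{33}$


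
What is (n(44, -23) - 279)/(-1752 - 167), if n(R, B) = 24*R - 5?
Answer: -772/1919 ≈ -0.40229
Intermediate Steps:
n(R, B) = -5 + 24*R
(n(44, -23) - 279)/(-1752 - 167) = ((-5 + 24*44) - 279)/(-1752 - 167) = ((-5 + 1056) - 279)/(-1919) = (1051 - 279)*(-1/1919) = 772*(-1/1919) = -772/1919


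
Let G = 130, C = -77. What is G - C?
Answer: 207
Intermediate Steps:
G - C = 130 - 1*(-77) = 130 + 77 = 207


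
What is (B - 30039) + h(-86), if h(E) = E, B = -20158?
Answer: -50283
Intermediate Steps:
(B - 30039) + h(-86) = (-20158 - 30039) - 86 = -50197 - 86 = -50283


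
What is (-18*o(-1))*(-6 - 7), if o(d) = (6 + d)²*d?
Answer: -5850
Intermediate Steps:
o(d) = d*(6 + d)²
(-18*o(-1))*(-6 - 7) = (-(-18)*(6 - 1)²)*(-6 - 7) = -(-18)*5²*(-13) = -(-18)*25*(-13) = -18*(-25)*(-13) = 450*(-13) = -5850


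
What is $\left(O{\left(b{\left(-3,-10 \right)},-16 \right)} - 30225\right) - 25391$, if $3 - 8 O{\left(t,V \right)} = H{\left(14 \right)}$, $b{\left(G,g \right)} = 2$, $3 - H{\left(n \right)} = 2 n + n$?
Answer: $- \frac{222443}{4} \approx -55611.0$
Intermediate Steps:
$H{\left(n \right)} = 3 - 3 n$ ($H{\left(n \right)} = 3 - \left(2 n + n\right) = 3 - 3 n$)
$O{\left(t,V \right)} = \frac{21}{4}$ ($O{\left(t,V \right)} = \frac{3}{8} - \frac{3 - 42}{8} = \frac{3}{8} - - \frac{39}{8} = \frac{3}{8} + \frac{39}{8} = \frac{21}{4}$)
$\left(O{\left(b{\left(-3,-10 \right)},-16 \right)} - 30225\right) - 25391 = \left(\frac{21}{4} - 30225\right) - 25391 = - \frac{120879}{4} - 25391 = - \frac{222443}{4}$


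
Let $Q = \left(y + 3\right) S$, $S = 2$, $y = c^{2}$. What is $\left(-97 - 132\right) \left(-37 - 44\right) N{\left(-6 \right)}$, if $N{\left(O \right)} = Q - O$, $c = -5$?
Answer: $1150038$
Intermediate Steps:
$y = 25$ ($y = \left(-5\right)^{2} = 25$)
$Q = 56$ ($Q = \left(25 + 3\right) 2 = 28 \cdot 2 = 56$)
$N{\left(O \right)} = 56 - O$
$\left(-97 - 132\right) \left(-37 - 44\right) N{\left(-6 \right)} = \left(-97 - 132\right) \left(-37 - 44\right) \left(56 - -6\right) = \left(-229\right) \left(-81\right) \left(56 + 6\right) = 18549 \cdot 62 = 1150038$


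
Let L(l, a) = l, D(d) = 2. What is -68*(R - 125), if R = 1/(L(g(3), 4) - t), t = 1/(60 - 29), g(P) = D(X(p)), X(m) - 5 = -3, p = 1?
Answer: 516392/61 ≈ 8465.4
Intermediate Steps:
X(m) = 2 (X(m) = 5 - 3 = 2)
g(P) = 2
t = 1/31 ≈ 0.032258
R = 31/61 (R = 1/(2 - 1*1/31) = 1/(2 - 1/31) = 1/(61/31) = 31/61 ≈ 0.50820)
-68*(R - 125) = -68*(31/61 - 125) = -68*(-7594/61) = 516392/61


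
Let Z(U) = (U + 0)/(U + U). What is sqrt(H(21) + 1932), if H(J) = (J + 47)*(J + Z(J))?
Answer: sqrt(3394) ≈ 58.258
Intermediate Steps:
Z(U) = 1/2 (Z(U) = U/((2*U)) = U*(1/(2*U)) = 1/2)
H(J) = (1/2 + J)*(47 + J) (H(J) = (J + 47)*(J + 1/2) = (47 + J)*(1/2 + J) = (1/2 + J)*(47 + J))
sqrt(H(21) + 1932) = sqrt((47/2 + 21**2 + (95/2)*21) + 1932) = sqrt((47/2 + 441 + 1995/2) + 1932) = sqrt(1462 + 1932) = sqrt(3394)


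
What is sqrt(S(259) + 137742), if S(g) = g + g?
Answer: 2*sqrt(34565) ≈ 371.83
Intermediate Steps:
S(g) = 2*g
sqrt(S(259) + 137742) = sqrt(2*259 + 137742) = sqrt(518 + 137742) = sqrt(138260) = 2*sqrt(34565)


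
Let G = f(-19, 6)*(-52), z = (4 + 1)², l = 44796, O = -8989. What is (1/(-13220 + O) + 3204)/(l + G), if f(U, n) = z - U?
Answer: 71157635/944060172 ≈ 0.075374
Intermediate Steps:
z = 25 (z = 5² = 25)
f(U, n) = 25 - U
G = -2288 (G = (25 - 1*(-19))*(-52) = (25 + 19)*(-52) = 44*(-52) = -2288)
(1/(-13220 + O) + 3204)/(l + G) = (1/(-13220 - 8989) + 3204)/(44796 - 2288) = (1/(-22209) + 3204)/42508 = (-1/22209 + 3204)*(1/42508) = (71157635/22209)*(1/42508) = 71157635/944060172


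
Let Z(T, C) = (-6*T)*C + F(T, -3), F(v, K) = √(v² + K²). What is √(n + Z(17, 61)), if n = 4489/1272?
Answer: √(-2515346610 + 404496*√298)/636 ≈ 78.748*I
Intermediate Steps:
F(v, K) = √(K² + v²)
Z(T, C) = √(9 + T²) - 6*C*T (Z(T, C) = (-6*T)*C + √((-3)² + T²) = -6*C*T + √(9 + T²) = √(9 + T²) - 6*C*T)
n = 4489/1272 (n = 4489*(1/1272) = 4489/1272 ≈ 3.5291)
√(n + Z(17, 61)) = √(4489/1272 + (√(9 + 17²) - 6*61*17)) = √(4489/1272 + (√(9 + 289) - 6222)) = √(4489/1272 + (√298 - 6222)) = √(4489/1272 + (-6222 + √298)) = √(-7909895/1272 + √298)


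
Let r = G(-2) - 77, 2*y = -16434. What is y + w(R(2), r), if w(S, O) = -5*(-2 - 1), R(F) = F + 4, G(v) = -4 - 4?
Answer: -8202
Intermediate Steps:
y = -8217 (y = (½)*(-16434) = -8217)
G(v) = -8
R(F) = 4 + F
r = -85 (r = -8 - 77 = -85)
w(S, O) = 15 (w(S, O) = -5*(-3) = 15)
y + w(R(2), r) = -8217 + 15 = -8202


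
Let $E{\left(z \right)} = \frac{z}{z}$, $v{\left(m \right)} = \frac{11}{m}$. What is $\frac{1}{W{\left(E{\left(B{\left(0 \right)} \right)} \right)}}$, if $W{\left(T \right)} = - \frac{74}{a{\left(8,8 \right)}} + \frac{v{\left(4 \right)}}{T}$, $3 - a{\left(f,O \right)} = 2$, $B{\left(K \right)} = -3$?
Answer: $- \frac{4}{285} \approx -0.014035$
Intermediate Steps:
$a{\left(f,O \right)} = 1$ ($a{\left(f,O \right)} = 3 - 2 = 1$)
$E{\left(z \right)} = 1$
$W{\left(T \right)} = -74 + \frac{11}{4 T}$ ($W{\left(T \right)} = - \frac{74}{1} + \frac{11 \cdot \frac{1}{4}}{T} = \left(-74\right) 1 + \frac{11 \cdot \frac{1}{4}}{T} = -74 + \frac{11}{4 T}$)
$\frac{1}{W{\left(E{\left(B{\left(0 \right)} \right)} \right)}} = \frac{1}{-74 + \frac{11}{4 \cdot 1}} = \frac{1}{-74 + \frac{11}{4} \cdot 1} = \frac{1}{-74 + \frac{11}{4}} = \frac{1}{- \frac{285}{4}} = - \frac{4}{285}$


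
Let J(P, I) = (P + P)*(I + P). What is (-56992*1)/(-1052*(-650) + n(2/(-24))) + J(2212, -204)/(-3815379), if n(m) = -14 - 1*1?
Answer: -6291776278688/2608898929515 ≈ -2.4117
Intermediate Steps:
J(P, I) = 2*P*(I + P) (J(P, I) = (2*P)*(I + P) = 2*P*(I + P))
n(m) = -15 (n(m) = -14 - 1 = -15)
(-56992*1)/(-1052*(-650) + n(2/(-24))) + J(2212, -204)/(-3815379) = (-56992*1)/(-1052*(-650) - 15) + (2*2212*(-204 + 2212))/(-3815379) = -56992/(683800 - 15) + (2*2212*2008)*(-1/3815379) = -56992/683785 + 8883392*(-1/3815379) = -56992*1/683785 - 8883392/3815379 = -56992/683785 - 8883392/3815379 = -6291776278688/2608898929515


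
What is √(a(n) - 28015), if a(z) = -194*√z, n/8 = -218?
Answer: √(-28015 - 776*I*√109) ≈ 23.958 - 169.08*I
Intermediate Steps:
n = -1744 (n = 8*(-218) = -1744)
√(a(n) - 28015) = √(-776*I*√109 - 28015) = √(-28015 - 776*I*√109)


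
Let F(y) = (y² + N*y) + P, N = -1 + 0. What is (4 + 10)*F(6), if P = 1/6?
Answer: 1267/3 ≈ 422.33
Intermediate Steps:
P = ⅙ ≈ 0.16667
N = -1
F(y) = ⅙ + y² - y (F(y) = (y² - y) + ⅙ = ⅙ + y² - y)
(4 + 10)*F(6) = (4 + 10)*(⅙ + 6² - 1*6) = 14*(⅙ + 36 - 6) = 14*(181/6) = 1267/3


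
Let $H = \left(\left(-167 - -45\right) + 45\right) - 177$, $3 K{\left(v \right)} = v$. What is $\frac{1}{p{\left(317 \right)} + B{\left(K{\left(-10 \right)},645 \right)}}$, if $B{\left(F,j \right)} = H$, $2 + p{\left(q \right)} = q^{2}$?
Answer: $\frac{1}{100233} \approx 9.9767 \cdot 10^{-6}$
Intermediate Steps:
$K{\left(v \right)} = \frac{v}{3}$
$p{\left(q \right)} = -2 + q^{2}$
$H = -254$ ($H = \left(\left(-167 + 45\right) + 45\right) - 177 = \left(-122 + 45\right) - 177 = -77 - 177 = -254$)
$B{\left(F,j \right)} = -254$
$\frac{1}{p{\left(317 \right)} + B{\left(K{\left(-10 \right)},645 \right)}} = \frac{1}{\left(-2 + 317^{2}\right) - 254} = \frac{1}{\left(-2 + 100489\right) - 254} = \frac{1}{100487 - 254} = \frac{1}{100233}$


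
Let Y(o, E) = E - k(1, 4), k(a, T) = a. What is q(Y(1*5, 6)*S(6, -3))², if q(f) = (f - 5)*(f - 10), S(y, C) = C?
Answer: 250000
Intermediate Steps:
Y(o, E) = -1 + E (Y(o, E) = E - 1*1 = E - 1 = -1 + E)
q(f) = (-10 + f)*(-5 + f) (q(f) = (-5 + f)*(-10 + f) = (-10 + f)*(-5 + f))
q(Y(1*5, 6)*S(6, -3))² = (50 + ((-1 + 6)*(-3))² - 15*(-1 + 6)*(-3))² = (50 + (5*(-3))² - 75*(-3))² = (50 + (-15)² - 15*(-15))² = (50 + 225 + 225)² = 500² = 250000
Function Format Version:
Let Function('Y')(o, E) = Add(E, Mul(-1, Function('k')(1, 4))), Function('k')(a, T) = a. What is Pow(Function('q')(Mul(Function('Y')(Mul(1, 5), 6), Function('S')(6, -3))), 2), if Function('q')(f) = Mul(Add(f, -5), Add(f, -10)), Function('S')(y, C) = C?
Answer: 250000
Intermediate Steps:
Function('Y')(o, E) = Add(-1, E) (Function('Y')(o, E) = Add(E, Mul(-1, 1)) = Add(E, -1) = Add(-1, E))
Function('q')(f) = Mul(Add(-10, f), Add(-5, f)) (Function('q')(f) = Mul(Add(-5, f), Add(-10, f)) = Mul(Add(-10, f), Add(-5, f)))
Pow(Function('q')(Mul(Function('Y')(Mul(1, 5), 6), Function('S')(6, -3))), 2) = Pow(Add(50, Pow(Mul(Add(-1, 6), -3), 2), Mul(-15, Mul(Add(-1, 6), -3))), 2) = Pow(Add(50, Pow(Mul(5, -3), 2), Mul(-15, Mul(5, -3))), 2) = Pow(Add(50, Pow(-15, 2), Mul(-15, -15)), 2) = Pow(Add(50, 225, 225), 2) = Pow(500, 2) = 250000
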